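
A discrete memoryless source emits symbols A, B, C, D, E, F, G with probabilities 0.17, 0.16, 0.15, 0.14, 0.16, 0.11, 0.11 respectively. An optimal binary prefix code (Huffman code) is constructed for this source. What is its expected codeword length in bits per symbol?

Repeatedly combine the two least-probable nodes; the expected code length is the sum of the merged weights.
merge 11/100 + 11/100 → 11/50
merge 7/50 + 3/20 → 29/100
merge 4/25 + 4/25 → 8/25
merge 17/100 + 11/50 → 39/100
merge 29/100 + 8/25 → 61/100
merge 39/100 + 61/100 → 1
L = 11/50 + 29/100 + 8/25 + 39/100 + 61/100 + 1 = 283/100 = 2.83 bits/symbol.

2.83 bits/symbol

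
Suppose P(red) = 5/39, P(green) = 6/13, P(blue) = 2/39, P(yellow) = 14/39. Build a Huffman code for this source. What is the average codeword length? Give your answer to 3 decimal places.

1.718 bits/symbol

Repeatedly combine the two least-probable nodes; the expected code length is the sum of the merged weights.
merge 2/39 + 5/39 → 7/39
merge 7/39 + 14/39 → 7/13
merge 6/13 + 7/13 → 1
L = 7/39 + 7/13 + 1 = 67/39 ≈ 1.718 bits/symbol.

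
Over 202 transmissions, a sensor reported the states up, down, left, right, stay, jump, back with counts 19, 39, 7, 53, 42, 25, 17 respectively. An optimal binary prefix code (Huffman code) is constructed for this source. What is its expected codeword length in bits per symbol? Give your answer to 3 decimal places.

2.649 bits/symbol

Probabilities are the counts divided by 202.
Repeatedly combine the two least-probable nodes; the expected code length is the sum of the merged weights.
merge 7/202 + 17/202 → 12/101
merge 19/202 + 12/101 → 43/202
merge 25/202 + 39/202 → 32/101
merge 21/101 + 43/202 → 85/202
merge 53/202 + 32/101 → 117/202
merge 85/202 + 117/202 → 1
L = 12/101 + 43/202 + 32/101 + 85/202 + 117/202 + 1 = 535/202 ≈ 2.649 bits/symbol.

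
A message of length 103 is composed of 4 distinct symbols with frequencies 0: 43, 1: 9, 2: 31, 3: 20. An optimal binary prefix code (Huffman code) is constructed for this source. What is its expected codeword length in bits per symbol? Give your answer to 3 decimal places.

1.864 bits/symbol

Probabilities are the counts divided by 103.
Repeatedly combine the two least-probable nodes; the expected code length is the sum of the merged weights.
merge 9/103 + 20/103 → 29/103
merge 29/103 + 31/103 → 60/103
merge 43/103 + 60/103 → 1
L = 29/103 + 60/103 + 1 = 192/103 ≈ 1.864 bits/symbol.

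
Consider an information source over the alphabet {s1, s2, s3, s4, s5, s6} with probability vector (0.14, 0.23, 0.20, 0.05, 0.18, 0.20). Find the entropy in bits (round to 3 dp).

2.475 bits

H = −Σ pᵢ log₂ pᵢ.
−0.14·log₂(0.14) = 0.3971
−0.23·log₂(0.23) = 0.4877
−0.20·log₂(0.20) = 0.4644
−0.05·log₂(0.05) = 0.2161
−0.18·log₂(0.18) = 0.4453
−0.20·log₂(0.20) = 0.4644
Sum ≈ 2.4750 → 2.475 bits.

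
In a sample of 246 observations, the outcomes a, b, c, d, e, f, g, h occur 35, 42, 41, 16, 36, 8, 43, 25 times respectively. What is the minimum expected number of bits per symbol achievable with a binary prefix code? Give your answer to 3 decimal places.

2.923 bits/symbol

Probabilities are the counts divided by 246.
Repeatedly combine the two least-probable nodes; the expected code length is the sum of the merged weights.
merge 4/123 + 8/123 → 4/41
merge 4/41 + 25/246 → 49/246
merge 35/246 + 6/41 → 71/246
merge 1/6 + 7/41 → 83/246
merge 43/246 + 49/246 → 46/123
merge 71/246 + 83/246 → 77/123
merge 46/123 + 77/123 → 1
L = 4/41 + 49/246 + 71/246 + 83/246 + 46/123 + 77/123 + 1 = 719/246 ≈ 2.923 bits/symbol.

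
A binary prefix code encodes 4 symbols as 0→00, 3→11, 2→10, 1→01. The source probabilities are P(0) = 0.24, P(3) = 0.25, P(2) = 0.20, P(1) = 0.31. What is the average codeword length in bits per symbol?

2 bits/symbol

L̄ = Σ pᵢ·ℓᵢ = 0.24·2 + 0.25·2 + 0.20·2 + 0.31·2 = 2 bits/symbol.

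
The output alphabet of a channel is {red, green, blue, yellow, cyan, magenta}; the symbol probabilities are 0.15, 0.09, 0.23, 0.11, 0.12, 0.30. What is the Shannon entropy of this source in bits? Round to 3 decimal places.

H = −Σ pᵢ log₂ pᵢ.
−0.15·log₂(0.15) = 0.4105
−0.09·log₂(0.09) = 0.3127
−0.23·log₂(0.23) = 0.4877
−0.11·log₂(0.11) = 0.3503
−0.12·log₂(0.12) = 0.3671
−0.30·log₂(0.30) = 0.5211
Sum ≈ 2.4493 → 2.449 bits.

2.449 bits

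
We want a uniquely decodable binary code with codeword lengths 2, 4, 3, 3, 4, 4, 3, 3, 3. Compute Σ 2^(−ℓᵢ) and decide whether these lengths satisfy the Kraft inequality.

With common denominator 2^4 = 16: Σ 2^(−ℓᵢ) = 4/16 + 1/16 + 2/16 + 2/16 + 1/16 + 1/16 + 2/16 + 2/16 + 2/16 = 17/16 = 1.0625.
Kraft's inequality requires Σ ≤ 1; here Σ = 1.0625 > 1, so no such prefix code exists.

1.0625; no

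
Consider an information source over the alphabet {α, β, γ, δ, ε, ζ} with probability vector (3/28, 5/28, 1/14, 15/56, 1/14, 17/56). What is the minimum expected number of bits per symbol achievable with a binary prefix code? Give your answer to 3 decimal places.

Repeatedly combine the two least-probable nodes; the expected code length is the sum of the merged weights.
merge 1/14 + 1/14 → 1/7
merge 3/28 + 1/7 → 1/4
merge 5/28 + 1/4 → 3/7
merge 15/56 + 17/56 → 4/7
merge 3/7 + 4/7 → 1
L = 1/7 + 1/4 + 3/7 + 4/7 + 1 = 67/28 ≈ 2.393 bits/symbol.

2.393 bits/symbol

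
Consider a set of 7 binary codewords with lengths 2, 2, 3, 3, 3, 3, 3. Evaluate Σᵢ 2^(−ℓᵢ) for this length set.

With common denominator 2^3 = 8: Σ 2^(−ℓᵢ) = 2/8 + 2/8 + 1/8 + 1/8 + 1/8 + 1/8 + 1/8 = 9/8 = 1.125.

1.125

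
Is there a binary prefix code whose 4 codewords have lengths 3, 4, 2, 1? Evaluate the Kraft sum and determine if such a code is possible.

With common denominator 2^4 = 16: Σ 2^(−ℓᵢ) = 2/16 + 1/16 + 4/16 + 8/16 = 15/16 = 0.9375.
Kraft's inequality requires Σ ≤ 1; here Σ = 0.9375 ≤ 1, so such a prefix code exists.

0.9375; yes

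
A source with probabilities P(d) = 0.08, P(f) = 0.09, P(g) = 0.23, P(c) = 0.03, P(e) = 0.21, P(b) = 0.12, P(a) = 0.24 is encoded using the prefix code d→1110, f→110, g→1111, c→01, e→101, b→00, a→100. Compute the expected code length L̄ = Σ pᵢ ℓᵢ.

3.16 bits/symbol

L̄ = Σ pᵢ·ℓᵢ = 0.08·4 + 0.09·3 + 0.23·4 + 0.03·2 + 0.21·3 + 0.12·2 + 0.24·3 = 3.16 bits/symbol.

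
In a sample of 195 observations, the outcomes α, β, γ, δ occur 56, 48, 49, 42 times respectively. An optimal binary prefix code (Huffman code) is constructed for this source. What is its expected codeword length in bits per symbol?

Probabilities are the counts divided by 195.
Repeatedly combine the two least-probable nodes; the expected code length is the sum of the merged weights.
merge 14/65 + 16/65 → 6/13
merge 49/195 + 56/195 → 7/13
merge 6/13 + 7/13 → 1
L = 6/13 + 7/13 + 1 = 2 bits/symbol.

2 bits/symbol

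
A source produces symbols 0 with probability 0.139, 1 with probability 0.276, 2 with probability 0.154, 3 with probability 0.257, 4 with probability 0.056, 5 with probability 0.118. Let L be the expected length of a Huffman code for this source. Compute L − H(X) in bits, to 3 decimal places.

0.043 bits

Entropy H = −Σ p log₂ p ≈ 2.4244 bits.
Huffman merges: 7/125+59/500→87/500; 139/1000+77/500→293/1000; 87/500+257/1000→431/1000; 69/250+293/1000→569/1000; 431/1000+569/1000→1. L = 2467/1000 ≈ 2.4670.
L − H = 2.4670 − 2.4244 = 0.043 bits.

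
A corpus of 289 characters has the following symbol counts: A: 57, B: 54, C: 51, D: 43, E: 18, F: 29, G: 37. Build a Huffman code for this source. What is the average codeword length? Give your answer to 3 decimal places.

2.779 bits/symbol

Probabilities are the counts divided by 289.
Repeatedly combine the two least-probable nodes; the expected code length is the sum of the merged weights.
merge 18/289 + 29/289 → 47/289
merge 37/289 + 43/289 → 80/289
merge 47/289 + 3/17 → 98/289
merge 54/289 + 57/289 → 111/289
merge 80/289 + 98/289 → 178/289
merge 111/289 + 178/289 → 1
L = 47/289 + 80/289 + 98/289 + 111/289 + 178/289 + 1 = 803/289 ≈ 2.779 bits/symbol.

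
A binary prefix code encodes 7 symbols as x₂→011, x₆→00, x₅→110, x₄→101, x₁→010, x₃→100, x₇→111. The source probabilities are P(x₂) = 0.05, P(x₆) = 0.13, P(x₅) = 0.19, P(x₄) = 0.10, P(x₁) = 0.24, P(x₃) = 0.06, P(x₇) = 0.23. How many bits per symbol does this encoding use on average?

L̄ = Σ pᵢ·ℓᵢ = 0.05·3 + 0.13·2 + 0.19·3 + 0.10·3 + 0.24·3 + 0.06·3 + 0.23·3 = 2.87 bits/symbol.

2.87 bits/symbol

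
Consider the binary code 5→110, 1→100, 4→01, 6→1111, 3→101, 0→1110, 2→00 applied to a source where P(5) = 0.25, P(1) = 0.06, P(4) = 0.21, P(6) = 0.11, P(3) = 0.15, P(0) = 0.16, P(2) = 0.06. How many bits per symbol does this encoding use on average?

3 bits/symbol

L̄ = Σ pᵢ·ℓᵢ = 0.25·3 + 0.06·3 + 0.21·2 + 0.11·4 + 0.15·3 + 0.16·4 + 0.06·2 = 3 bits/symbol.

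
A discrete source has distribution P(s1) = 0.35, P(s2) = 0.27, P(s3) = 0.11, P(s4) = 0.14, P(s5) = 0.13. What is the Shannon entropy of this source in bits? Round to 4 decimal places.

2.1702 bits

H = −Σ pᵢ log₂ pᵢ.
−0.35·log₂(0.35) = 0.5301
−0.27·log₂(0.27) = 0.5100
−0.11·log₂(0.11) = 0.3503
−0.14·log₂(0.14) = 0.3971
−0.13·log₂(0.13) = 0.3826
Sum ≈ 2.1702 → 2.1702 bits.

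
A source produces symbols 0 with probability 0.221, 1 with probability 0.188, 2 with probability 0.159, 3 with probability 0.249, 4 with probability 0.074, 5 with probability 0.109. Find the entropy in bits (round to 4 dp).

2.4824 bits

H = −Σ pᵢ log₂ pᵢ.
−0.221·log₂(0.221) = 0.4813
−0.188·log₂(0.188) = 0.4533
−0.159·log₂(0.159) = 0.4218
−0.249·log₂(0.249) = 0.4994
−0.074·log₂(0.074) = 0.2780
−0.109·log₂(0.109) = 0.3485
Sum ≈ 2.4824 → 2.4824 bits.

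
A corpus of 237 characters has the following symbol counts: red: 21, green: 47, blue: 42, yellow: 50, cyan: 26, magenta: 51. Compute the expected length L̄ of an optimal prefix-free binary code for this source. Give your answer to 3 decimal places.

Probabilities are the counts divided by 237.
Repeatedly combine the two least-probable nodes; the expected code length is the sum of the merged weights.
merge 7/79 + 26/237 → 47/237
merge 14/79 + 47/237 → 89/237
merge 47/237 + 50/237 → 97/237
merge 17/79 + 89/237 → 140/237
merge 97/237 + 140/237 → 1
L = 47/237 + 89/237 + 97/237 + 140/237 + 1 = 610/237 ≈ 2.574 bits/symbol.

2.574 bits/symbol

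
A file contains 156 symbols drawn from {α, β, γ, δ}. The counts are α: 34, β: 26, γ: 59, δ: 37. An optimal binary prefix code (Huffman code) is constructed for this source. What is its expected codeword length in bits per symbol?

2 bits/symbol

Probabilities are the counts divided by 156.
Repeatedly combine the two least-probable nodes; the expected code length is the sum of the merged weights.
merge 1/6 + 17/78 → 5/13
merge 37/156 + 59/156 → 8/13
merge 5/13 + 8/13 → 1
L = 5/13 + 8/13 + 1 = 2 bits/symbol.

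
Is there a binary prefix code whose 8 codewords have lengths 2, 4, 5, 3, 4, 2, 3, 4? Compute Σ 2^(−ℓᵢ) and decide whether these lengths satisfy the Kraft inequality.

With common denominator 2^5 = 32: Σ 2^(−ℓᵢ) = 8/32 + 2/32 + 1/32 + 4/32 + 2/32 + 8/32 + 4/32 + 2/32 = 31/32 = 0.96875.
Kraft's inequality requires Σ ≤ 1; here Σ = 0.96875 ≤ 1, so such a prefix code exists.

0.96875; yes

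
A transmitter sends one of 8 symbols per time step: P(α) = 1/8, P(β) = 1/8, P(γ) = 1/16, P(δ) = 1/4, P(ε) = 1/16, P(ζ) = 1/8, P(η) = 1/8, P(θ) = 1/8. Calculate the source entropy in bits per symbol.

Each probability is a power of 1/2, so log₂(1/p) is an integer.
H = Σ p·log₂(1/p) = 1/8·3 + 1/8·3 + 1/16·4 + 1/4·2 + 1/16·4 + 1/8·3 + 1/8·3 + 1/8·3 = 2.875 bits.

2.875 bits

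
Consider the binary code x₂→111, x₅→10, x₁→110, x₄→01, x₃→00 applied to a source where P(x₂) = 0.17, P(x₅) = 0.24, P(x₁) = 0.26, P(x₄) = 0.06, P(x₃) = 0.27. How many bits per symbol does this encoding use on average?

2.43 bits/symbol

L̄ = Σ pᵢ·ℓᵢ = 0.17·3 + 0.24·2 + 0.26·3 + 0.06·2 + 0.27·2 = 2.43 bits/symbol.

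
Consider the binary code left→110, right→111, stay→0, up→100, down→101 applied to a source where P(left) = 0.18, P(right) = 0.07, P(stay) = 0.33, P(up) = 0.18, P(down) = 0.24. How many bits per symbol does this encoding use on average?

2.34 bits/symbol

L̄ = Σ pᵢ·ℓᵢ = 0.18·3 + 0.07·3 + 0.33·1 + 0.18·3 + 0.24·3 = 2.34 bits/symbol.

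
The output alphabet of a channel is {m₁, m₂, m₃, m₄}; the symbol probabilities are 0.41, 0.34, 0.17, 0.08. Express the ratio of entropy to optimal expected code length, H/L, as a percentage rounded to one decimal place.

96.9%

Entropy H = −Σ p log₂ p ≈ 1.7827 bits.
Huffman merges: 2/25+17/100→1/4; 1/4+17/50→59/100; 41/100+59/100→1. L = 46/25 ≈ 1.8400.
Efficiency = H/L = 1.7827/1.8400 = 96.9%.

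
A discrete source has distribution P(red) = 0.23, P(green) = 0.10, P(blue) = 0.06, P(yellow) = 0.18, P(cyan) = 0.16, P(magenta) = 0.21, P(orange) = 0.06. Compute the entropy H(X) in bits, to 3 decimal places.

H = −Σ pᵢ log₂ pᵢ.
−0.23·log₂(0.23) = 0.4877
−0.10·log₂(0.10) = 0.3322
−0.06·log₂(0.06) = 0.2435
−0.18·log₂(0.18) = 0.4453
−0.16·log₂(0.16) = 0.4230
−0.21·log₂(0.21) = 0.4728
−0.06·log₂(0.06) = 0.2435
Sum ≈ 2.6481 → 2.648 bits.

2.648 bits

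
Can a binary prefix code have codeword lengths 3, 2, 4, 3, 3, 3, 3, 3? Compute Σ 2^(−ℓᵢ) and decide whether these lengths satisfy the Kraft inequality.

1.0625; no

With common denominator 2^4 = 16: Σ 2^(−ℓᵢ) = 2/16 + 4/16 + 1/16 + 2/16 + 2/16 + 2/16 + 2/16 + 2/16 = 17/16 = 1.0625.
Kraft's inequality requires Σ ≤ 1; here Σ = 1.0625 > 1, so no such prefix code exists.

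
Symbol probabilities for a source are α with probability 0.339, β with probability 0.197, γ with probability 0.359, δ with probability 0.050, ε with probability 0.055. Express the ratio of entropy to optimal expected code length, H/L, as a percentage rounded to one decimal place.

Entropy H = −Σ p log₂ p ≈ 1.9676 bits.
Huffman merges: 1/20+11/200→21/200; 21/200+197/1000→151/500; 151/500+339/1000→641/1000; 359/1000+641/1000→1. L = 256/125 ≈ 2.0480.
Efficiency = H/L = 1.9676/2.0480 = 96.1%.

96.1%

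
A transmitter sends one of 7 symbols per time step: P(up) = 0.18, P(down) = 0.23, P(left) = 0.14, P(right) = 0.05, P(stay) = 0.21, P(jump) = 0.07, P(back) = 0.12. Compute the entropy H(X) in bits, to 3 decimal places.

H = −Σ pᵢ log₂ pᵢ.
−0.18·log₂(0.18) = 0.4453
−0.23·log₂(0.23) = 0.4877
−0.14·log₂(0.14) = 0.3971
−0.05·log₂(0.05) = 0.2161
−0.21·log₂(0.21) = 0.4728
−0.07·log₂(0.07) = 0.2686
−0.12·log₂(0.12) = 0.3671
Sum ≈ 2.6546 → 2.655 bits.

2.655 bits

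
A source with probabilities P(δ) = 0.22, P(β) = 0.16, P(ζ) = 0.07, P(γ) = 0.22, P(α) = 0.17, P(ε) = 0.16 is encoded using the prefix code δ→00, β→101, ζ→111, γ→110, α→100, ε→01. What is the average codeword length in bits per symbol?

L̄ = Σ pᵢ·ℓᵢ = 0.22·2 + 0.16·3 + 0.07·3 + 0.22·3 + 0.17·3 + 0.16·2 = 2.62 bits/symbol.

2.62 bits/symbol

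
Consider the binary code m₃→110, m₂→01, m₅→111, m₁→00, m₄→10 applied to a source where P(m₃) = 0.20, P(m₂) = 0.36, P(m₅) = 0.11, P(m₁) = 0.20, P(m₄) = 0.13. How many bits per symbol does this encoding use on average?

L̄ = Σ pᵢ·ℓᵢ = 0.20·3 + 0.36·2 + 0.11·3 + 0.20·2 + 0.13·2 = 2.31 bits/symbol.

2.31 bits/symbol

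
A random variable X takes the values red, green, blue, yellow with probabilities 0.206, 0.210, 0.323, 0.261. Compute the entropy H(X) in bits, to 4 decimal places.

H = −Σ pᵢ log₂ pᵢ.
−0.206·log₂(0.206) = 0.4695
−0.210·log₂(0.210) = 0.4728
−0.323·log₂(0.323) = 0.5266
−0.261·log₂(0.261) = 0.5058
Sum ≈ 1.9748 → 1.9748 bits.

1.9748 bits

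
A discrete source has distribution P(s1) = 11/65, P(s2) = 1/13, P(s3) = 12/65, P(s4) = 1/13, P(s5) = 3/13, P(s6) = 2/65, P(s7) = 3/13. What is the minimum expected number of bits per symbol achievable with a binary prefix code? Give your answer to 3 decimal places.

Repeatedly combine the two least-probable nodes; the expected code length is the sum of the merged weights.
merge 2/65 + 1/13 → 7/65
merge 1/13 + 7/65 → 12/65
merge 11/65 + 12/65 → 23/65
merge 12/65 + 3/13 → 27/65
merge 3/13 + 23/65 → 38/65
merge 27/65 + 38/65 → 1
L = 7/65 + 12/65 + 23/65 + 27/65 + 38/65 + 1 = 172/65 ≈ 2.646 bits/symbol.

2.646 bits/symbol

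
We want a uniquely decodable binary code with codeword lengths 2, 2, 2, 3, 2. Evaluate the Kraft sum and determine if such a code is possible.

1.125; no

With common denominator 2^3 = 8: Σ 2^(−ℓᵢ) = 2/8 + 2/8 + 2/8 + 1/8 + 2/8 = 9/8 = 1.125.
Kraft's inequality requires Σ ≤ 1; here Σ = 1.125 > 1, so no such prefix code exists.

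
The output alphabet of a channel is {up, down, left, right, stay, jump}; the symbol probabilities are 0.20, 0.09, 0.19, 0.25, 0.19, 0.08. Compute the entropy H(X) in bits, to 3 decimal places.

2.479 bits

H = −Σ pᵢ log₂ pᵢ.
−0.20·log₂(0.20) = 0.4644
−0.09·log₂(0.09) = 0.3127
−0.19·log₂(0.19) = 0.4552
−0.25·log₂(0.25) = 0.5000
−0.19·log₂(0.19) = 0.4552
−0.08·log₂(0.08) = 0.2915
Sum ≈ 2.4790 → 2.479 bits.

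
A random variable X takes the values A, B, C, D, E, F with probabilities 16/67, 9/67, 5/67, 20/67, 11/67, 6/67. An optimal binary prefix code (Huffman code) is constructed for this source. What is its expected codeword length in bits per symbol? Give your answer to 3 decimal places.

Repeatedly combine the two least-probable nodes; the expected code length is the sum of the merged weights.
merge 5/67 + 6/67 → 11/67
merge 9/67 + 11/67 → 20/67
merge 11/67 + 16/67 → 27/67
merge 20/67 + 20/67 → 40/67
merge 27/67 + 40/67 → 1
L = 11/67 + 20/67 + 27/67 + 40/67 + 1 = 165/67 ≈ 2.463 bits/symbol.

2.463 bits/symbol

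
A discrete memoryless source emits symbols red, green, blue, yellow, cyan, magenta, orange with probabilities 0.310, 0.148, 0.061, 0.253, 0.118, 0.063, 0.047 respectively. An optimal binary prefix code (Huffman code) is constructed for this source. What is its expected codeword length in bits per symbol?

Repeatedly combine the two least-probable nodes; the expected code length is the sum of the merged weights.
merge 47/1000 + 61/1000 → 27/250
merge 63/1000 + 27/250 → 171/1000
merge 59/500 + 37/250 → 133/500
merge 171/1000 + 253/1000 → 53/125
merge 133/500 + 31/100 → 72/125
merge 53/125 + 72/125 → 1
L = 27/250 + 171/1000 + 133/500 + 53/125 + 72/125 + 1 = 509/200 = 2.545 bits/symbol.

2.545 bits/symbol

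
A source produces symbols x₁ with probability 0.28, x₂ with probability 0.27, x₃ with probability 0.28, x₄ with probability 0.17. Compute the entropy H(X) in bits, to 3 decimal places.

1.973 bits

H = −Σ pᵢ log₂ pᵢ.
−0.28·log₂(0.28) = 0.5142
−0.27·log₂(0.27) = 0.5100
−0.28·log₂(0.28) = 0.5142
−0.17·log₂(0.17) = 0.4346
Sum ≈ 1.9730 → 1.973 bits.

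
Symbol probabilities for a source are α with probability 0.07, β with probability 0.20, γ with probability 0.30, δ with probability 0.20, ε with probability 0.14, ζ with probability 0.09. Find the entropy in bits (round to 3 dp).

H = −Σ pᵢ log₂ pᵢ.
−0.07·log₂(0.07) = 0.2686
−0.20·log₂(0.20) = 0.4644
−0.30·log₂(0.30) = 0.5211
−0.20·log₂(0.20) = 0.4644
−0.14·log₂(0.14) = 0.3971
−0.09·log₂(0.09) = 0.3127
Sum ≈ 2.4282 → 2.428 bits.

2.428 bits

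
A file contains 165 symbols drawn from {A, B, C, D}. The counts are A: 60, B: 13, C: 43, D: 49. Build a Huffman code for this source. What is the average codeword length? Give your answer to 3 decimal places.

Probabilities are the counts divided by 165.
Repeatedly combine the two least-probable nodes; the expected code length is the sum of the merged weights.
merge 13/165 + 43/165 → 56/165
merge 49/165 + 56/165 → 7/11
merge 4/11 + 7/11 → 1
L = 56/165 + 7/11 + 1 = 326/165 ≈ 1.976 bits/symbol.

1.976 bits/symbol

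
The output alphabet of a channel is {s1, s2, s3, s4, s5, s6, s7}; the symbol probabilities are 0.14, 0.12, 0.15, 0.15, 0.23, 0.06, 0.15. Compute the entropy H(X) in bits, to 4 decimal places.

2.7270 bits

H = −Σ pᵢ log₂ pᵢ.
−0.14·log₂(0.14) = 0.3971
−0.12·log₂(0.12) = 0.3671
−0.15·log₂(0.15) = 0.4105
−0.15·log₂(0.15) = 0.4105
−0.23·log₂(0.23) = 0.4877
−0.06·log₂(0.06) = 0.2435
−0.15·log₂(0.15) = 0.4105
Sum ≈ 2.7270 → 2.7270 bits.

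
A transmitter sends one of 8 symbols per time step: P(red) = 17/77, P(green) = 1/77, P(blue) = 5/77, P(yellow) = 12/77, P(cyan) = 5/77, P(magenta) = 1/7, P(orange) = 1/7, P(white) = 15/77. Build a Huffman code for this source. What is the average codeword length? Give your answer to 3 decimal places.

2.805 bits/symbol

Repeatedly combine the two least-probable nodes; the expected code length is the sum of the merged weights.
merge 1/77 + 5/77 → 6/77
merge 5/77 + 6/77 → 1/7
merge 1/7 + 1/7 → 2/7
merge 1/7 + 12/77 → 23/77
merge 15/77 + 17/77 → 32/77
merge 2/7 + 23/77 → 45/77
merge 32/77 + 45/77 → 1
L = 6/77 + 1/7 + 2/7 + 23/77 + 32/77 + 45/77 + 1 = 216/77 ≈ 2.805 bits/symbol.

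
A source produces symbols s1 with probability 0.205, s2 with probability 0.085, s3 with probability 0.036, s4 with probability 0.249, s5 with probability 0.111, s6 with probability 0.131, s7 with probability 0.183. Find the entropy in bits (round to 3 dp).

2.628 bits

H = −Σ pᵢ log₂ pᵢ.
−0.205·log₂(0.205) = 0.4687
−0.085·log₂(0.085) = 0.3023
−0.036·log₂(0.036) = 0.1727
−0.249·log₂(0.249) = 0.4994
−0.111·log₂(0.111) = 0.3520
−0.131·log₂(0.131) = 0.3841
−0.183·log₂(0.183) = 0.4484
Sum ≈ 2.6276 → 2.628 bits.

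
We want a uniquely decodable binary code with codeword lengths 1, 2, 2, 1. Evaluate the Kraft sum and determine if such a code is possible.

1.5; no

With common denominator 2^2 = 4: Σ 2^(−ℓᵢ) = 2/4 + 1/4 + 1/4 + 2/4 = 6/4 = 1.5.
Kraft's inequality requires Σ ≤ 1; here Σ = 1.5 > 1, so no such prefix code exists.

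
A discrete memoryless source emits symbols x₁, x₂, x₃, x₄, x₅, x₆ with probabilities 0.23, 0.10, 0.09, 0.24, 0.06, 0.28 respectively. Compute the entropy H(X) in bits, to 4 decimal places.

H = −Σ pᵢ log₂ pᵢ.
−0.23·log₂(0.23) = 0.4877
−0.10·log₂(0.10) = 0.3322
−0.09·log₂(0.09) = 0.3127
−0.24·log₂(0.24) = 0.4941
−0.06·log₂(0.06) = 0.2435
−0.28·log₂(0.28) = 0.5142
Sum ≈ 2.3844 → 2.3844 bits.

2.3844 bits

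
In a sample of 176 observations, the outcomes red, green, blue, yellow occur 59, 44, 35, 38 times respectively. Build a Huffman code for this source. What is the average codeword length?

2 bits/symbol

Probabilities are the counts divided by 176.
Repeatedly combine the two least-probable nodes; the expected code length is the sum of the merged weights.
merge 35/176 + 19/88 → 73/176
merge 1/4 + 59/176 → 103/176
merge 73/176 + 103/176 → 1
L = 73/176 + 103/176 + 1 = 2 bits/symbol.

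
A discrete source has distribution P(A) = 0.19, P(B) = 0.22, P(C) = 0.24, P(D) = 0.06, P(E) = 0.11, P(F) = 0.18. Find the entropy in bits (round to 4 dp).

2.4691 bits

H = −Σ pᵢ log₂ pᵢ.
−0.19·log₂(0.19) = 0.4552
−0.22·log₂(0.22) = 0.4806
−0.24·log₂(0.24) = 0.4941
−0.06·log₂(0.06) = 0.2435
−0.11·log₂(0.11) = 0.3503
−0.18·log₂(0.18) = 0.4453
Sum ≈ 2.4691 → 2.4691 bits.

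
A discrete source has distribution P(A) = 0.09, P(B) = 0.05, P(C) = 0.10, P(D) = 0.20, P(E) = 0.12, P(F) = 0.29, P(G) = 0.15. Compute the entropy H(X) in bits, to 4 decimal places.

H = −Σ pᵢ log₂ pᵢ.
−0.09·log₂(0.09) = 0.3127
−0.05·log₂(0.05) = 0.2161
−0.10·log₂(0.10) = 0.3322
−0.20·log₂(0.20) = 0.4644
−0.12·log₂(0.12) = 0.3671
−0.29·log₂(0.29) = 0.5179
−0.15·log₂(0.15) = 0.4105
Sum ≈ 2.6208 → 2.6208 bits.

2.6208 bits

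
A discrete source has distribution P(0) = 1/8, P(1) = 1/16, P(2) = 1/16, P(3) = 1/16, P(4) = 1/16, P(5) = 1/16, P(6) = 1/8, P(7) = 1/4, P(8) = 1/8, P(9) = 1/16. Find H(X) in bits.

Each probability is a power of 1/2, so log₂(1/p) is an integer.
H = Σ p·log₂(1/p) = 1/8·3 + 1/16·4 + 1/16·4 + 1/16·4 + 1/16·4 + 1/16·4 + 1/8·3 + 1/4·2 + 1/8·3 + 1/16·4 = 3.125 bits.

3.125 bits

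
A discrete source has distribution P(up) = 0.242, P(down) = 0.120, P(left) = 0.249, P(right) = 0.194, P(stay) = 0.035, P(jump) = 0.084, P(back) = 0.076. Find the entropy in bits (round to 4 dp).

2.5728 bits

H = −Σ pᵢ log₂ pᵢ.
−0.242·log₂(0.242) = 0.4954
−0.120·log₂(0.120) = 0.3671
−0.249·log₂(0.249) = 0.4994
−0.194·log₂(0.194) = 0.4590
−0.035·log₂(0.035) = 0.1693
−0.084·log₂(0.084) = 0.3002
−0.076·log₂(0.076) = 0.2826
Sum ≈ 2.5728 → 2.5728 bits.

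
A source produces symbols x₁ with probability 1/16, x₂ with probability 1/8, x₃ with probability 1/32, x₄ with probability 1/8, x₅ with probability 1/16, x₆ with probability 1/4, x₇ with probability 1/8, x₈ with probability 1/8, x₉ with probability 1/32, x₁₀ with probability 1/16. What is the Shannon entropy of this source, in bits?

Each probability is a power of 1/2, so log₂(1/p) is an integer.
H = Σ p·log₂(1/p) = 1/16·4 + 1/8·3 + 1/32·5 + 1/8·3 + 1/16·4 + 1/4·2 + 1/8·3 + 1/8·3 + 1/32·5 + 1/16·4 = 3.0625 bits.

3.0625 bits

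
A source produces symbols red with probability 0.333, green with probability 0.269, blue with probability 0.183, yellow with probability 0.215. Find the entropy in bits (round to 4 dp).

1.9630 bits

H = −Σ pᵢ log₂ pᵢ.
−0.333·log₂(0.333) = 0.5283
−0.269·log₂(0.269) = 0.5096
−0.183·log₂(0.183) = 0.4484
−0.215·log₂(0.215) = 0.4768
Sum ≈ 1.9630 → 1.9630 bits.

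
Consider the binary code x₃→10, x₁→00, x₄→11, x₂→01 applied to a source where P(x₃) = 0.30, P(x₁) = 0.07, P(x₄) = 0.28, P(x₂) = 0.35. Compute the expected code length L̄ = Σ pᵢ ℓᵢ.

L̄ = Σ pᵢ·ℓᵢ = 0.30·2 + 0.07·2 + 0.28·2 + 0.35·2 = 2 bits/symbol.

2 bits/symbol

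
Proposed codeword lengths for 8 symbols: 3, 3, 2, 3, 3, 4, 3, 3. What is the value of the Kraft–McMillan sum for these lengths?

1.0625

With common denominator 2^4 = 16: Σ 2^(−ℓᵢ) = 2/16 + 2/16 + 4/16 + 2/16 + 2/16 + 1/16 + 2/16 + 2/16 = 17/16 = 1.0625.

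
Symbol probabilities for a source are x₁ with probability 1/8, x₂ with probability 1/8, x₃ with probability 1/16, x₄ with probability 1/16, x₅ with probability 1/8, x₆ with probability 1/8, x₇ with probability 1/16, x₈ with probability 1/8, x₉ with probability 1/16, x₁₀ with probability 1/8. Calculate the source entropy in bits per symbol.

3.25 bits

Each probability is a power of 1/2, so log₂(1/p) is an integer.
H = Σ p·log₂(1/p) = 1/8·3 + 1/8·3 + 1/16·4 + 1/16·4 + 1/8·3 + 1/8·3 + 1/16·4 + 1/8·3 + 1/16·4 + 1/8·3 = 3.25 bits.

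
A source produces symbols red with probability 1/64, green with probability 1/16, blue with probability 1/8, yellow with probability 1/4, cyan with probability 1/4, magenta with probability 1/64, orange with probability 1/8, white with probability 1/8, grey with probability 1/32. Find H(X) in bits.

Each probability is a power of 1/2, so log₂(1/p) is an integer.
H = Σ p·log₂(1/p) = 1/64·6 + 1/16·4 + 1/8·3 + 1/4·2 + 1/4·2 + 1/64·6 + 1/8·3 + 1/8·3 + 1/32·5 = 2.71875 bits.

2.71875 bits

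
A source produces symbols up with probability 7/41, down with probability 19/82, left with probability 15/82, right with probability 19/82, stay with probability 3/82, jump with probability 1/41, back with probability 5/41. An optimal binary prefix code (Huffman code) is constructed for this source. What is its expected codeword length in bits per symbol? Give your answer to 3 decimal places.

Repeatedly combine the two least-probable nodes; the expected code length is the sum of the merged weights.
merge 1/41 + 3/82 → 5/82
merge 5/82 + 5/41 → 15/82
merge 7/41 + 15/82 → 29/82
merge 15/82 + 19/82 → 17/41
merge 19/82 + 29/82 → 24/41
merge 17/41 + 24/41 → 1
L = 5/82 + 15/82 + 29/82 + 17/41 + 24/41 + 1 = 213/82 ≈ 2.598 bits/symbol.

2.598 bits/symbol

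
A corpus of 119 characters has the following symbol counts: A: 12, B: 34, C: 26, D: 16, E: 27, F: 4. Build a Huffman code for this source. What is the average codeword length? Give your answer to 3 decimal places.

2.403 bits/symbol

Probabilities are the counts divided by 119.
Repeatedly combine the two least-probable nodes; the expected code length is the sum of the merged weights.
merge 4/119 + 12/119 → 16/119
merge 16/119 + 16/119 → 32/119
merge 26/119 + 27/119 → 53/119
merge 32/119 + 2/7 → 66/119
merge 53/119 + 66/119 → 1
L = 16/119 + 32/119 + 53/119 + 66/119 + 1 = 286/119 ≈ 2.403 bits/symbol.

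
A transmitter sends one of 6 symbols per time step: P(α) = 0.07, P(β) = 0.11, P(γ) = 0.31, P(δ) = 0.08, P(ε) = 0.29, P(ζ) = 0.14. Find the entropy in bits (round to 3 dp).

2.349 bits

H = −Σ pᵢ log₂ pᵢ.
−0.07·log₂(0.07) = 0.2686
−0.11·log₂(0.11) = 0.3503
−0.31·log₂(0.31) = 0.5238
−0.08·log₂(0.08) = 0.2915
−0.29·log₂(0.29) = 0.5179
−0.14·log₂(0.14) = 0.3971
Sum ≈ 2.3492 → 2.349 bits.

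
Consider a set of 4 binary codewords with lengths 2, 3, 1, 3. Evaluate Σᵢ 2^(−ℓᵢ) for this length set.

1

With common denominator 2^3 = 8: Σ 2^(−ℓᵢ) = 2/8 + 1/8 + 4/8 + 1/8 = 8/8 = 1.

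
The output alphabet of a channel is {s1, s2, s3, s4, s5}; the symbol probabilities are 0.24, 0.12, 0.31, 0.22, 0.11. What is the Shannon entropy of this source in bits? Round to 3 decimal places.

2.216 bits

H = −Σ pᵢ log₂ pᵢ.
−0.24·log₂(0.24) = 0.4941
−0.12·log₂(0.12) = 0.3671
−0.31·log₂(0.31) = 0.5238
−0.22·log₂(0.22) = 0.4806
−0.11·log₂(0.11) = 0.3503
Sum ≈ 2.2159 → 2.216 bits.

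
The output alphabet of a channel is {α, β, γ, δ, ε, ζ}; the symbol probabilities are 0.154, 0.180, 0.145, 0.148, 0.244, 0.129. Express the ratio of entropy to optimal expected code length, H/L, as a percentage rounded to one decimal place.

Entropy H = −Σ p log₂ p ≈ 2.5505 bits.
Huffman merges: 129/1000+29/200→137/500; 37/250+77/500→151/500; 9/50+61/250→53/125; 137/500+151/500→72/125; 53/125+72/125→1. L = 322/125 ≈ 2.5760.
Efficiency = H/L = 2.5505/2.5760 = 99.0%.

99.0%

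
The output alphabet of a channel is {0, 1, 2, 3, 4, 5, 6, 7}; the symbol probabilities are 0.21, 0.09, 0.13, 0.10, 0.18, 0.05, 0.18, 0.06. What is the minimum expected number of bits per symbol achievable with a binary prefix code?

2.9 bits/symbol

Repeatedly combine the two least-probable nodes; the expected code length is the sum of the merged weights.
merge 1/20 + 3/50 → 11/100
merge 9/100 + 1/10 → 19/100
merge 11/100 + 13/100 → 6/25
merge 9/50 + 9/50 → 9/25
merge 19/100 + 21/100 → 2/5
merge 6/25 + 9/25 → 3/5
merge 2/5 + 3/5 → 1
L = 11/100 + 19/100 + 6/25 + 9/25 + 2/5 + 3/5 + 1 = 29/10 = 2.9 bits/symbol.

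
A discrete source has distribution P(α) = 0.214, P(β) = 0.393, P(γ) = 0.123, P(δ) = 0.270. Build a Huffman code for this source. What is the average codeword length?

Repeatedly combine the two least-probable nodes; the expected code length is the sum of the merged weights.
merge 123/1000 + 107/500 → 337/1000
merge 27/100 + 337/1000 → 607/1000
merge 393/1000 + 607/1000 → 1
L = 337/1000 + 607/1000 + 1 = 243/125 = 1.944 bits/symbol.

1.944 bits/symbol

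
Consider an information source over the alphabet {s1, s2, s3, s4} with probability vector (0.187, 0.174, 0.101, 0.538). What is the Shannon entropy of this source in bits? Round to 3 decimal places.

1.707 bits

H = −Σ pᵢ log₂ pᵢ.
−0.187·log₂(0.187) = 0.4523
−0.174·log₂(0.174) = 0.4390
−0.101·log₂(0.101) = 0.3341
−0.538·log₂(0.538) = 0.4811
Sum ≈ 1.7065 → 1.707 bits.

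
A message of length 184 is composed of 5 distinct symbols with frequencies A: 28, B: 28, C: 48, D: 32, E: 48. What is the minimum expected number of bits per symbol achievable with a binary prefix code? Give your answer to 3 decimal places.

2.304 bits/symbol

Probabilities are the counts divided by 184.
Repeatedly combine the two least-probable nodes; the expected code length is the sum of the merged weights.
merge 7/46 + 7/46 → 7/23
merge 4/23 + 6/23 → 10/23
merge 6/23 + 7/23 → 13/23
merge 10/23 + 13/23 → 1
L = 7/23 + 10/23 + 13/23 + 1 = 53/23 ≈ 2.304 bits/symbol.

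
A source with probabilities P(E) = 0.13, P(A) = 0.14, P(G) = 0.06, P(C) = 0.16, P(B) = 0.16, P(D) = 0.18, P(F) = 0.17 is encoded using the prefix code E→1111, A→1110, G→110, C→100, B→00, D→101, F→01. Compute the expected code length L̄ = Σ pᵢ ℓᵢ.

L̄ = Σ pᵢ·ℓᵢ = 0.13·4 + 0.14·4 + 0.06·3 + 0.16·3 + 0.16·2 + 0.18·3 + 0.17·2 = 2.94 bits/symbol.

2.94 bits/symbol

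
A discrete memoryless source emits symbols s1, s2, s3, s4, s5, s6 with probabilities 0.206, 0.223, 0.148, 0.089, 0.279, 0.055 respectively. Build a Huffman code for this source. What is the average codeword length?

Repeatedly combine the two least-probable nodes; the expected code length is the sum of the merged weights.
merge 11/200 + 89/1000 → 18/125
merge 18/125 + 37/250 → 73/250
merge 103/500 + 223/1000 → 429/1000
merge 279/1000 + 73/250 → 571/1000
merge 429/1000 + 571/1000 → 1
L = 18/125 + 73/250 + 429/1000 + 571/1000 + 1 = 609/250 = 2.436 bits/symbol.

2.436 bits/symbol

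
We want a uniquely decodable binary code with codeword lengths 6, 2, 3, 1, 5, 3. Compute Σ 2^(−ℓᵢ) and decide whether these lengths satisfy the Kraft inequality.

1.046875; no

With common denominator 2^6 = 64: Σ 2^(−ℓᵢ) = 1/64 + 16/64 + 8/64 + 32/64 + 2/64 + 8/64 = 67/64 = 1.046875.
Kraft's inequality requires Σ ≤ 1; here Σ = 1.046875 > 1, so no such prefix code exists.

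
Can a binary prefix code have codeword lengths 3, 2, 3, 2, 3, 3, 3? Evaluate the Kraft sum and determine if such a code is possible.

1.125; no

With common denominator 2^3 = 8: Σ 2^(−ℓᵢ) = 1/8 + 2/8 + 1/8 + 2/8 + 1/8 + 1/8 + 1/8 = 9/8 = 1.125.
Kraft's inequality requires Σ ≤ 1; here Σ = 1.125 > 1, so no such prefix code exists.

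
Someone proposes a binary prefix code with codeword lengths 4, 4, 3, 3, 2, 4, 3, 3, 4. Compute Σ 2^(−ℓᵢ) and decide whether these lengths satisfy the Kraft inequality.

With common denominator 2^4 = 16: Σ 2^(−ℓᵢ) = 1/16 + 1/16 + 2/16 + 2/16 + 4/16 + 1/16 + 2/16 + 2/16 + 1/16 = 16/16 = 1.
Kraft's inequality requires Σ ≤ 1; here Σ = 1 ≤ 1, so such a prefix code exists.

1; yes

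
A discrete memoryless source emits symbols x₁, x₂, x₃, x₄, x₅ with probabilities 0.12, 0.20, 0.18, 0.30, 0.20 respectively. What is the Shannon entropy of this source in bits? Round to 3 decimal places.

H = −Σ pᵢ log₂ pᵢ.
−0.12·log₂(0.12) = 0.3671
−0.20·log₂(0.20) = 0.4644
−0.18·log₂(0.18) = 0.4453
−0.30·log₂(0.30) = 0.5211
−0.20·log₂(0.20) = 0.4644
Sum ≈ 2.2622 → 2.262 bits.

2.262 bits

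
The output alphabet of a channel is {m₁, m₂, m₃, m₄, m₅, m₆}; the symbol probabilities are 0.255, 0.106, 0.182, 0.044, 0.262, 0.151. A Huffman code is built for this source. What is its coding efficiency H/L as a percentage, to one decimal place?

98.3%

Entropy H = −Σ p log₂ p ≈ 2.4097 bits.
Huffman merges: 11/250+53/500→3/20; 3/20+151/1000→301/1000; 91/500+51/200→437/1000; 131/500+301/1000→563/1000; 437/1000+563/1000→1. L = 2451/1000 ≈ 2.4510.
Efficiency = H/L = 2.4097/2.4510 = 98.3%.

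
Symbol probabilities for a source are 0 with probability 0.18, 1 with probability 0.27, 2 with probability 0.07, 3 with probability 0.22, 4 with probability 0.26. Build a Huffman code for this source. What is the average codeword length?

2.25 bits/symbol

Repeatedly combine the two least-probable nodes; the expected code length is the sum of the merged weights.
merge 7/100 + 9/50 → 1/4
merge 11/50 + 1/4 → 47/100
merge 13/50 + 27/100 → 53/100
merge 47/100 + 53/100 → 1
L = 1/4 + 47/100 + 53/100 + 1 = 9/4 = 2.25 bits/symbol.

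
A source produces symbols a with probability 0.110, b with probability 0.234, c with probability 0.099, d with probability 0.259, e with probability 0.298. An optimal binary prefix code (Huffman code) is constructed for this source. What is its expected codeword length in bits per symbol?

2.209 bits/symbol

Repeatedly combine the two least-probable nodes; the expected code length is the sum of the merged weights.
merge 99/1000 + 11/100 → 209/1000
merge 209/1000 + 117/500 → 443/1000
merge 259/1000 + 149/500 → 557/1000
merge 443/1000 + 557/1000 → 1
L = 209/1000 + 443/1000 + 557/1000 + 1 = 2209/1000 = 2.209 bits/symbol.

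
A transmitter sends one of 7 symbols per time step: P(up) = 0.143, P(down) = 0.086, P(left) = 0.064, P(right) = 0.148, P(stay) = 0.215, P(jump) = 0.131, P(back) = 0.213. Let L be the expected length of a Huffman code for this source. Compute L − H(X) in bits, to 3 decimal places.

Entropy H = −Σ p log₂ p ≈ 2.7035 bits.
Huffman merges: 8/125+43/500→3/20; 131/1000+143/1000→137/500; 37/250+3/20→149/500; 213/1000+43/200→107/250; 137/500+149/500→143/250; 107/250+143/250→1. L = 1361/500 ≈ 2.7220.
L − H = 2.7220 − 2.7035 = 0.018 bits.

0.018 bits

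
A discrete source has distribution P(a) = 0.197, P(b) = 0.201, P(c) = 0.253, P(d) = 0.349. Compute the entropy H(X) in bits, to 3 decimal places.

H = −Σ pᵢ log₂ pᵢ.
−0.197·log₂(0.197) = 0.4617
−0.201·log₂(0.201) = 0.4653
−0.253·log₂(0.253) = 0.5016
−0.349·log₂(0.349) = 0.5300
Sum ≈ 1.9586 → 1.959 bits.

1.959 bits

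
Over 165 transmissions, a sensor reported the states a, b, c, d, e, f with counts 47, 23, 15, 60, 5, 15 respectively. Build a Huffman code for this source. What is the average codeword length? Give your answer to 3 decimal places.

2.321 bits/symbol

Probabilities are the counts divided by 165.
Repeatedly combine the two least-probable nodes; the expected code length is the sum of the merged weights.
merge 1/33 + 1/11 → 4/33
merge 1/11 + 4/33 → 7/33
merge 23/165 + 7/33 → 58/165
merge 47/165 + 58/165 → 7/11
merge 4/11 + 7/11 → 1
L = 4/33 + 7/33 + 58/165 + 7/11 + 1 = 383/165 ≈ 2.321 bits/symbol.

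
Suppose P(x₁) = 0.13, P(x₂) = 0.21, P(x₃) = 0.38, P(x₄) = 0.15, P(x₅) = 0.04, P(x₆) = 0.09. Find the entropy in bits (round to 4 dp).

2.2949 bits

H = −Σ pᵢ log₂ pᵢ.
−0.13·log₂(0.13) = 0.3826
−0.21·log₂(0.21) = 0.4728
−0.38·log₂(0.38) = 0.5305
−0.15·log₂(0.15) = 0.4105
−0.04·log₂(0.04) = 0.1858
−0.09·log₂(0.09) = 0.3127
Sum ≈ 2.2949 → 2.2949 bits.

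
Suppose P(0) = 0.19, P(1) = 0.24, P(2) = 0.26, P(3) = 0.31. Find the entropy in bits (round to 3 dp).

H = −Σ pᵢ log₂ pᵢ.
−0.19·log₂(0.19) = 0.4552
−0.24·log₂(0.24) = 0.4941
−0.26·log₂(0.26) = 0.5053
−0.31·log₂(0.31) = 0.5238
Sum ≈ 1.9784 → 1.978 bits.

1.978 bits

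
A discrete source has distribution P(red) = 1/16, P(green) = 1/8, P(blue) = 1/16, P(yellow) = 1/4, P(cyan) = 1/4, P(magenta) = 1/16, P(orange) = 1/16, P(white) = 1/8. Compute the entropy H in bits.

2.75 bits

Each probability is a power of 1/2, so log₂(1/p) is an integer.
H = Σ p·log₂(1/p) = 1/16·4 + 1/8·3 + 1/16·4 + 1/4·2 + 1/4·2 + 1/16·4 + 1/16·4 + 1/8·3 = 2.75 bits.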